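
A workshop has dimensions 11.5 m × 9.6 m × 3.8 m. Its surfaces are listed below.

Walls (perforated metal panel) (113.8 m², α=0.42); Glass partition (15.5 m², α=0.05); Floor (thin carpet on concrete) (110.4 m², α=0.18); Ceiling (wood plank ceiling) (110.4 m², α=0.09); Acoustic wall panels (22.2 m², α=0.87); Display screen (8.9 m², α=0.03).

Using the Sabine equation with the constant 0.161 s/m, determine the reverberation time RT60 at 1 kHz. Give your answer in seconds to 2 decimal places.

0.69 sec

A = Σ Sᵢαᵢ = 113.8×0.42 + 15.5×0.05 + 110.4×0.18 + 110.4×0.09 + 22.2×0.87 + 8.9×0.03 = 97.960 sabins.
Room volume: 419.52 m³.
RT60 = 0.161 · V / A = 0.161 × 419.52 / 97.960 = 0.69 s.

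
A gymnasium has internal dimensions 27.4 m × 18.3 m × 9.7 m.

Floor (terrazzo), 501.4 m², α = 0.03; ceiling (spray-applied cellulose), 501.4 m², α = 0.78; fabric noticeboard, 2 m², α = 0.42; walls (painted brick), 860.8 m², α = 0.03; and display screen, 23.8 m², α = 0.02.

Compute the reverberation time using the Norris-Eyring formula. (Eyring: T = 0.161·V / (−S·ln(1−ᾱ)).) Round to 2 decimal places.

S = Σ Sᵢ = 1889.4 m².
Absorption A = 501.4·0.03 + 501.4·0.78 + 2·0.42 + 860.8·0.03 + 23.8·0.02 = 433.274 sabins.
Mean coefficient ᾱ = A/S = 0.2293.
Eyring denominator: −S ln(1−ᾱ) = 492.106.
V = 27.4 × 18.3 × 9.7 = 4863.774 m³.
RT60 = 0.161 × 4863.774 / 492.106 = 1.59 s.

1.59 s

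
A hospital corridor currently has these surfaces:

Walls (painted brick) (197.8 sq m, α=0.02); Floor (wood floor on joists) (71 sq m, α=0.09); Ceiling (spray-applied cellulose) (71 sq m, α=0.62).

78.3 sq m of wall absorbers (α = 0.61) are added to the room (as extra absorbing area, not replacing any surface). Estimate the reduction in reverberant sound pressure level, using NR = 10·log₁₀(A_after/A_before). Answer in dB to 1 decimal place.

Total absorption A_before = 197.8×0.02 + 71×0.09 + 71×0.62
  = 3.956 + 6.390 + 44.020 = 54.366 sq m sabins.
Added absorption = 78.3 × 0.61 = 47.763 sabins.
New total A_after = 102.129 sabins.
Reduction = 10 log₁₀(A_after/A_before) = 10 log₁₀(1.8785) = 2.7 dB.

2.7 dB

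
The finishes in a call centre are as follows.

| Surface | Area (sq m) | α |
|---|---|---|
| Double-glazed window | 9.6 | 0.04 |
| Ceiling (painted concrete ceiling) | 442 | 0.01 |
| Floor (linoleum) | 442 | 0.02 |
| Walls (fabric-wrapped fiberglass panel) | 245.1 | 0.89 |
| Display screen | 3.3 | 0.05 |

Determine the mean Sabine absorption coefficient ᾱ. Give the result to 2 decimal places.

0.20

S = Σ Sᵢ = 9.6 + 442 + 442 + 245.1 + 3.3 = 1142.0 sq m.
A = 9.6×0.04 + 442×0.01 + 442×0.02 + 245.1×0.89 + 3.3×0.05 = 231.948 sabins.
ᾱ = A/S = 0.20.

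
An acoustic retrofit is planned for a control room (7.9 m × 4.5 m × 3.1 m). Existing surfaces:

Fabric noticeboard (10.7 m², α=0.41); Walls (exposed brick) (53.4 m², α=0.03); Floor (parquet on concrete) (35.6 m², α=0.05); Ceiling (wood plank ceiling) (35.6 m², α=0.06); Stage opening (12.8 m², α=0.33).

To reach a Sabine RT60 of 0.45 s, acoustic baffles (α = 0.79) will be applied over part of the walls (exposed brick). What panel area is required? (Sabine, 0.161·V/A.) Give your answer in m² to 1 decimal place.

Summing Sᵢαᵢ: 4.387 + 1.602 + 1.780 + 2.136 + 4.224 → A₁ = 14.129 sabins.
Required A₂ = 0.161·110.205/0.45 = 39.429 sabins.
Absorption to add: 39.429 − 14.129 = 25.300 sabins.
Net gain per m²: Δα = 0.79 − 0.03 = 0.76.
Area = ΔA/Δα = 25.300/0.76 = 33.3 m².

33.3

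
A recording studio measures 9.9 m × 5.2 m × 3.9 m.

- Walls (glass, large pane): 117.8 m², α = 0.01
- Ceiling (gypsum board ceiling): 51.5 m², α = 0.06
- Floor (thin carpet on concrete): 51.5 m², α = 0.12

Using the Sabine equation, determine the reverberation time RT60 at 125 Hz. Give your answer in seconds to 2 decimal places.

3.09 sec

Total absorption A = 117.8*0.01 + 51.5*0.06 + 51.5*0.12
  = 1.178 + 3.090 + 6.180 = 10.448 m² sabins.
Volume V = 9.9 × 5.2 × 3.9 = 200.772 m³.
Sabine: RT60 = 0.161 × 200.772 / 10.448 = 3.09 s.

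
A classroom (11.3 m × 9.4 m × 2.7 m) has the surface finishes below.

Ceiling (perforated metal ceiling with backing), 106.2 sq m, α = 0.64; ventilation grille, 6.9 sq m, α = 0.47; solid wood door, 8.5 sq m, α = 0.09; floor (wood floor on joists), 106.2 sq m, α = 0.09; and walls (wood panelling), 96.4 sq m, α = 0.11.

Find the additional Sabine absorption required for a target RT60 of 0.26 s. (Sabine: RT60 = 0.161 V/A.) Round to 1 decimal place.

85.5 sabins

Summing Sᵢαᵢ: 67.968 + 3.243 + 0.765 + 9.558 + 10.604 → A₁ = 92.138 sabins.
V = 286.794 m³. Required absorption A₂ = 0.161 × 286.794 / 0.26 = 177.592 sabins.
Additional absorption ΔA = 177.592 − 92.138 = 85.5 sabins.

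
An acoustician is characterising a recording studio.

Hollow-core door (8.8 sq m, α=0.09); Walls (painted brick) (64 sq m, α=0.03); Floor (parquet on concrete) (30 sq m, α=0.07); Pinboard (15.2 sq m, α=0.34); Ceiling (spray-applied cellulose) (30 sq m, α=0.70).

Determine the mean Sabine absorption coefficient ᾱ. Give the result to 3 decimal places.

0.209

S = Σ Sᵢ = 8.8 + 64 + 30 + 15.2 + 30 = 148.0 sq m.
Weighted sum Σ Sα = 30.980.
ᾱ = 30.980 / 148.0 = 0.209.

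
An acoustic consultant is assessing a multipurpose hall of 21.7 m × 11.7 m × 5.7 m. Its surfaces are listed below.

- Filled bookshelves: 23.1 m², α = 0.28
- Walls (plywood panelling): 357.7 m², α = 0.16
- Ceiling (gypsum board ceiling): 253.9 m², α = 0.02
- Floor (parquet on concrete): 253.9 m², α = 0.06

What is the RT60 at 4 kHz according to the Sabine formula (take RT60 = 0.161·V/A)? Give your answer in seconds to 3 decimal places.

Equivalent absorption area: A = 23.1×0.28 + 357.7×0.16 + 253.9×0.02 + 253.9×0.06 = 84.012 m².
Volume V = 21.7 × 11.7 × 5.7 = 1447.173 m³.
RT60 = 0.161 · V / A = 0.161 × 1447.173 / 84.012 = 2.773 s.

2.773 seconds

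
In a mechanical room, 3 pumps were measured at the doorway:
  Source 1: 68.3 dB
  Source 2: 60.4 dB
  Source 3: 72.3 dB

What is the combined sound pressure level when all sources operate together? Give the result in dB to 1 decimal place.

74.0 dB

Sum in the linear (power) domain: Σ 10^(Lᵢ/10) = 10^(68.3/10) + 10^(60.4/10) + 10^(72.3/10) = 2.484e+07.
Back to dB: 10·log₁₀ Σ = 74.0 dB.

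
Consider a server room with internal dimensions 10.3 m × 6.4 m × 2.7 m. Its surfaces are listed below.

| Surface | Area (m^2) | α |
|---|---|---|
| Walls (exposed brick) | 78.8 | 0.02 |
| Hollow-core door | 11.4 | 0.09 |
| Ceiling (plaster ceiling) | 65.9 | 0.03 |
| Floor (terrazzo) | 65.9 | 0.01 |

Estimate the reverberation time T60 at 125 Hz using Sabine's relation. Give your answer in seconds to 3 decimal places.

A = Σ Sᵢαᵢ = 78.8·0.02 + 11.4·0.09 + 65.9·0.03 + 65.9·0.01 = 5.238 sabins.
Room volume: 177.984 m³.
Sabine: RT60 = 0.161 × 177.984 / 5.238 = 5.471 s.

5.471 s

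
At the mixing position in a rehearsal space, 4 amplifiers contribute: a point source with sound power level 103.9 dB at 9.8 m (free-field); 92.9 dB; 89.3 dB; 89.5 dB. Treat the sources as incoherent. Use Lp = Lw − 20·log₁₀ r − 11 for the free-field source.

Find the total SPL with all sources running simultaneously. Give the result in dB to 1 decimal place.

95.7 dB

Source at 9.8 m: Lp = 103.9 − 20·log₁₀(9.8) − 11 = 73.1 dB.
Σ 10^(Lᵢ/10) = 3.713e+09.
Combined level = 10 log₁₀(3.713e+09) = 95.7 dB.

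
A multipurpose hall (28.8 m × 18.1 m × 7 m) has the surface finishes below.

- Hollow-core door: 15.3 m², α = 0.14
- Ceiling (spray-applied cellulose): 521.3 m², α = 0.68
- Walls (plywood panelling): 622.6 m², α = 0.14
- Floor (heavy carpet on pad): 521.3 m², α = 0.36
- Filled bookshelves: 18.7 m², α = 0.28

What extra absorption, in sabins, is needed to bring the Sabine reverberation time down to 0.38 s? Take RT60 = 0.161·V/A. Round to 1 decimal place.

909.3 sabins

A₁ = Σ Sᵢαᵢ = 15.3*0.14 + 521.3*0.68 + 622.6*0.14 + 521.3*0.36 + 18.7*0.28 = 636.694 sabins.
Target A₂ = 0.161·3648.96/0.38 = 1546.007 sabins (V = 3648.96 m³).
Shortfall: 1546.007 − 636.694 = 909.3 sabins.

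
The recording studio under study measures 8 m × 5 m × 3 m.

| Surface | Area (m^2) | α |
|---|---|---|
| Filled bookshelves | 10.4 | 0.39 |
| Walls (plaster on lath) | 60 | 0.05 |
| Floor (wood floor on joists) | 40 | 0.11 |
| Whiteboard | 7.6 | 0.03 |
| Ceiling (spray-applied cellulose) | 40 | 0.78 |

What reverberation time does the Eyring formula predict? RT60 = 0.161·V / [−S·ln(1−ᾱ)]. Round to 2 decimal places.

Total surface area S = 10.4 + 60 + 40 + 7.6 + 40 = 158.0 m^2.
Absorption A = 10.4×0.39 + 60×0.05 + 40×0.11 + 7.6×0.03 + 40×0.78 = 42.884 sabins.
Mean coefficient ᾱ = A/S = 0.2714.
Eyring denominator: −S ln(1−ᾱ) = 50.028.
V = 8 × 5 × 3 = 120 m³.
T = 0.161·V/[−S·ln(1−ᾱ)] = 0.161·120/50.028 = 0.39 s.

0.39 seconds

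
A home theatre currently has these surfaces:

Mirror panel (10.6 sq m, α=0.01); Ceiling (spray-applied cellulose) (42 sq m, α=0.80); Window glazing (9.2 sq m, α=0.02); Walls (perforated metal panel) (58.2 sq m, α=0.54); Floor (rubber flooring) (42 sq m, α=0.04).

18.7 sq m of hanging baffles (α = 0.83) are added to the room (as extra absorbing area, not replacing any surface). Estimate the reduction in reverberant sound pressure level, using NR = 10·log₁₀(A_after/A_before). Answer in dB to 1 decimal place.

0.9 dB

A_before = Σ Sᵢαᵢ = 10.6·0.01 + 42·0.80 + 9.2·0.02 + 58.2·0.54 + 42·0.04 = 66.998 sabins.
Treatment contributes 18.7·0.83 = 15.521 sabins.
A_after = 66.998 + 15.521 = 82.519 sabins.
Reduction = 10 log₁₀(A_after/A_before) = 10 log₁₀(1.2317) = 0.9 dB.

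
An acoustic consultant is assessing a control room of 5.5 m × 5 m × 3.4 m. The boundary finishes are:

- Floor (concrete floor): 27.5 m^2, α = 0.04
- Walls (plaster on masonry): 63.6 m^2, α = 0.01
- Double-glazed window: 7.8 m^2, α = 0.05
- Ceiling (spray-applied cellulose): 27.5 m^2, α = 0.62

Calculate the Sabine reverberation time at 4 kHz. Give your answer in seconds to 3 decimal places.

A = Σ Sᵢαᵢ = 27.5·0.04 + 63.6·0.01 + 7.8·0.05 + 27.5·0.62 = 19.176 sabins.
V = 5.5·5·3.4 = 93.5 m³.
RT60 = 0.161 · V / A = 0.161 × 93.5 / 19.176 = 0.785 s.

0.785 s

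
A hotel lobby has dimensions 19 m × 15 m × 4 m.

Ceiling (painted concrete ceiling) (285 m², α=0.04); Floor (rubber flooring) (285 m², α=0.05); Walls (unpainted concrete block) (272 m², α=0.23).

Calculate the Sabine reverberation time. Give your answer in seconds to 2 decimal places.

Total absorption A = 285*0.04 + 285*0.05 + 272*0.23
  = 11.400 + 14.250 + 62.560 = 88.210 m² sabins.
Volume V = 19 × 15 × 4 = 1140 m³.
Sabine: RT60 = 0.161 × 1140 / 88.210 = 2.08 s.

2.08 seconds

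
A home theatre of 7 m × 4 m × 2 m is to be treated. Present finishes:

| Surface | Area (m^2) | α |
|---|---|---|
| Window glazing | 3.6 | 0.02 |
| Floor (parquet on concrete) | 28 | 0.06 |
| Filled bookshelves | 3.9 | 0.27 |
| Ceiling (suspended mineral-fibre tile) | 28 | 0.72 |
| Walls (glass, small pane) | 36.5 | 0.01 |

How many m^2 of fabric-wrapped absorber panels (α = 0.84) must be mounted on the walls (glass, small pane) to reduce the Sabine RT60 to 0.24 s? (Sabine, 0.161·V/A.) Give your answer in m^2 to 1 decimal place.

17.2

A₁ = Σ Sᵢαᵢ = 3.6·0.02 + 28·0.06 + 3.9·0.27 + 28·0.72 + 36.5·0.01 = 23.330 sabins.
V = 56 m³. Target absorption A₂ = 0.161 × 56 / 0.24 = 37.567 sabins.
ΔA needed = 37.567 − 23.330 = 14.237 sabins.
Net gain per m^2: Δα = 0.84 − 0.01 = 0.83.
Panel area = 14.237 / 0.83 = 17.2 m^2.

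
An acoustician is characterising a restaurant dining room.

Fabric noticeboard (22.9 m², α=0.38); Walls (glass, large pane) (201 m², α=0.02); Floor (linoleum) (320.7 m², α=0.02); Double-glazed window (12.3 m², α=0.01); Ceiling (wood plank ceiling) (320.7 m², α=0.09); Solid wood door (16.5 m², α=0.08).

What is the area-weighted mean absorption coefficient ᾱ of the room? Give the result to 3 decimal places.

0.055

Total surface area S = 894.1 m².
Σ(Sᵢαᵢ) = 22.9·0.38 + 201·0.02 + 320.7·0.02 + 12.3·0.01 + 320.7·0.09 + 16.5·0.08 = 49.442.
ᾱ = 49.442 / 894.1 = 0.055.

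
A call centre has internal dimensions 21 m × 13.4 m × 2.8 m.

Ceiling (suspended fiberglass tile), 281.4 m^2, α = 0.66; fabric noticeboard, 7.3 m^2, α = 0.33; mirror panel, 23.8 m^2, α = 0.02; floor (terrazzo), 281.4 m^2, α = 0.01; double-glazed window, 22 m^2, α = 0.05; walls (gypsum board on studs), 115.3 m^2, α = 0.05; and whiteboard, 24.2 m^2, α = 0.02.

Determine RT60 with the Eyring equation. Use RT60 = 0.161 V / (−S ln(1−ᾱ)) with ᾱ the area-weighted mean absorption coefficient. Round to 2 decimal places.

Total surface area S = 281.4 + 7.3 + 23.8 + 281.4 + 22 + 115.3 + 24.2 = 755.4 m^2.
Σ(Sᵢαᵢ) = 281.4×0.66 + 7.3×0.33 + 23.8×0.02 + 281.4×0.01 + 22×0.05 + 115.3×0.05 + 24.2×0.02 = 198.772.
Mean coefficient ᾱ = A/S = 0.2631.
−S·ln(1−ᾱ) = −755.4 × ln(1 − 0.2631) = 230.626.
V = 21 × 13.4 × 2.8 = 787.92 m³.
RT60 = 0.161 × 787.92 / 230.626 = 0.55 s.

0.55 sec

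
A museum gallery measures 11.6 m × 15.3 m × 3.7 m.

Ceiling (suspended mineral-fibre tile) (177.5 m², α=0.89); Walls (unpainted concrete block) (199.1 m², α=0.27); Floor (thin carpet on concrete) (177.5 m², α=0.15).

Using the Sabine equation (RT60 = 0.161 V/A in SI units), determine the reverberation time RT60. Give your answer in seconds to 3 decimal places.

0.444 s

Summing Sᵢαᵢ: 157.975 + 53.757 + 26.625 → A = 238.357 sabins.
Volume V = 11.6 × 15.3 × 3.7 = 656.676 m³.
Sabine: RT60 = 0.161 × 656.676 / 238.357 = 0.444 s.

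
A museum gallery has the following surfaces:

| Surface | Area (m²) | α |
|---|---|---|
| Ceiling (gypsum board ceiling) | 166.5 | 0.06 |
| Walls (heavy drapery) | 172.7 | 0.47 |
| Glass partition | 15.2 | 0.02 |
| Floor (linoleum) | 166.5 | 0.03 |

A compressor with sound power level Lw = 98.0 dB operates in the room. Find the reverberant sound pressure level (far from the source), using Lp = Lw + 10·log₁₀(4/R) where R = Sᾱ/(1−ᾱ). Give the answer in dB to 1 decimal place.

83.3 dB

A = 96.458 sabins; S = 520.9 m².
ᾱ = 96.458/520.9 = 0.1852; R = Sᾱ/(1−ᾱ) = 96.458/(1−0.1852) = 118.382 m².
Lp = Lw + 10 log₁₀(4/R) = 98.0 -14.71 = 83.3 dB.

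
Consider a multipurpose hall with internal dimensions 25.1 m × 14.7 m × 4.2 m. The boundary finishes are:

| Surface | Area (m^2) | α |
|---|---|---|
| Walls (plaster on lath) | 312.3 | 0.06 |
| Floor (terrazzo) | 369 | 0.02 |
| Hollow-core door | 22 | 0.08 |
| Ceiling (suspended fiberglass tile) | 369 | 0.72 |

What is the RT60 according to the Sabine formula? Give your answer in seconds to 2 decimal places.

A = Σ Sᵢαᵢ = 312.3*0.06 + 369*0.02 + 22*0.08 + 369*0.72 = 293.558 sabins.
Volume V = 25.1 × 14.7 × 4.2 = 1549.674 m³.
RT60 = 0.161 · V / A = 0.161 × 1549.674 / 293.558 = 0.85 s.

0.85 s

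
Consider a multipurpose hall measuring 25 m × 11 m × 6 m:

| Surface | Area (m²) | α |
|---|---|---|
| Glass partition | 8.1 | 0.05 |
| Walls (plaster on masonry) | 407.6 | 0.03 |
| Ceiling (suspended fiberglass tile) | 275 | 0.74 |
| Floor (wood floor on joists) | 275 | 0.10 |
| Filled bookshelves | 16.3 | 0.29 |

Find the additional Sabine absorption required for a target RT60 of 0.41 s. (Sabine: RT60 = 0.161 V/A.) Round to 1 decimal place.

399.6 sabins

Total absorption A₁ = 8.1·0.05 + 407.6·0.03 + 275·0.74 + 275·0.10 + 16.3·0.29
  = 0.405 + 12.228 + 203.500 + 27.500 + 4.727 = 248.360 m² sabins.
For T = 0.41 s, need A₂ = 0.161·V/T = 0.161·1650/0.41 = 647.927 sabins.
Shortfall: 647.927 − 248.360 = 399.6 sabins.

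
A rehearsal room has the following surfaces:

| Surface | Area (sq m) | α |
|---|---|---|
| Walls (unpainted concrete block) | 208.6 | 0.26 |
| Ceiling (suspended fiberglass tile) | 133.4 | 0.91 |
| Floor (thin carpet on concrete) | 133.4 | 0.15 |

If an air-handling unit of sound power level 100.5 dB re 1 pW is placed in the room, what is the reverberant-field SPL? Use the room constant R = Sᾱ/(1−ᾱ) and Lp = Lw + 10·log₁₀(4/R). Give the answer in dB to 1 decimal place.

Σ(Sᵢαᵢ) = 208.6×0.26 + 133.4×0.91 + 133.4×0.15 = 195.640; total area S = 475.4 sq m.
ᾱ = 0.4115, so room constant R = A/(1−ᾱ) = 332.438 sq m.
Lp = 100.5 + 10·log₁₀(4/332.438) = 100.5 + (-19.20) = 81.3 dB.

81.3 dB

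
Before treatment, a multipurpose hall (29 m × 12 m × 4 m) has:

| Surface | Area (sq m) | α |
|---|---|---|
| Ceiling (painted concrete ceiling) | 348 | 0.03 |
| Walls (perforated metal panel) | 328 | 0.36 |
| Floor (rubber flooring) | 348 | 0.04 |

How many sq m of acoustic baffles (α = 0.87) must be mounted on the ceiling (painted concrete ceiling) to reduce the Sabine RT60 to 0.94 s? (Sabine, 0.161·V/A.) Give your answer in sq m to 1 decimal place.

114.3

Equivalent absorption area: A₁ = 348*0.03 + 328*0.36 + 348*0.04 = 142.440 sq m.
V = 1392 m³. Target absorption A₂ = 0.161 × 1392 / 0.94 = 238.417 sabins.
ΔA needed = 238.417 − 142.440 = 95.977 sabins.
Each sq m of panel replacing the ceiling (painted concrete ceiling) adds (0.87 − 0.03) = 0.84 sabins.
Area = ΔA/Δα = 95.977/0.84 = 114.3 sq m.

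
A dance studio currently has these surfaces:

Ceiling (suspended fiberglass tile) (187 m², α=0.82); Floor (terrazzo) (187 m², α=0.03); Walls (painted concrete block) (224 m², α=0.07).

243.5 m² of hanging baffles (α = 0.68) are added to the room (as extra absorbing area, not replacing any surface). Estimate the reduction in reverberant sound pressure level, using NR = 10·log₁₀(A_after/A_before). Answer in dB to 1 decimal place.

2.9 dB

A_before = Σ Sᵢαᵢ = 187×0.82 + 187×0.03 + 224×0.07 = 174.630 sabins.
Added absorption = 243.5 × 0.68 = 165.580 sabins.
New total A_after = 340.210 sabins.
NR = 10·log₁₀(340.210/174.630) = 2.9 dB.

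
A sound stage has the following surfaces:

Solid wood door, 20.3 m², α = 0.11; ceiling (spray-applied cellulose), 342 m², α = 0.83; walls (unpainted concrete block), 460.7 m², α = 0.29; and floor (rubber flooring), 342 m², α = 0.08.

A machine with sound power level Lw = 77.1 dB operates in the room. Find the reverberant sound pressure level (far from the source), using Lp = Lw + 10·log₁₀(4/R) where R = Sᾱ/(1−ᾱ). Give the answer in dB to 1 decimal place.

Σ(Sᵢαᵢ) = 20.3×0.11 + 342×0.83 + 460.7×0.29 + 342×0.08 = 447.056; total area S = 1165.0 m².
ᾱ = 447.056/1165.0 = 0.3837; R = Sᾱ/(1−ᾱ) = 447.056/(1−0.3837) = 725.387 m².
Lp = Lw + 10 log₁₀(4/R) = 77.1 -22.59 = 54.5 dB.

54.5 dB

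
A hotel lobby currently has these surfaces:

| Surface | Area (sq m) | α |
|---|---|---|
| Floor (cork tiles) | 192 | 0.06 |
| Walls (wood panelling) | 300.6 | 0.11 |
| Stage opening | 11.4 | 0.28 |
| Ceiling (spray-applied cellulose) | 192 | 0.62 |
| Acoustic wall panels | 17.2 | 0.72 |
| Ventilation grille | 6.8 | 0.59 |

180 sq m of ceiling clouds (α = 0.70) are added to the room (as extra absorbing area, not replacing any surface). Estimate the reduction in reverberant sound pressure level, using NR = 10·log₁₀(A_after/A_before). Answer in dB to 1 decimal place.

2.3 dB

Equivalent absorption area: A_before = 192×0.06 + 300.6×0.11 + 11.4×0.28 + 192×0.62 + 17.2×0.72 + 6.8×0.59 = 183.214 sq m.
Added absorption = 180 × 0.70 = 126.000 sabins.
A_after = 183.214 + 126.000 = 309.214 sabins.
Reduction = 10 log₁₀(A_after/A_before) = 10 log₁₀(1.6877) = 2.3 dB.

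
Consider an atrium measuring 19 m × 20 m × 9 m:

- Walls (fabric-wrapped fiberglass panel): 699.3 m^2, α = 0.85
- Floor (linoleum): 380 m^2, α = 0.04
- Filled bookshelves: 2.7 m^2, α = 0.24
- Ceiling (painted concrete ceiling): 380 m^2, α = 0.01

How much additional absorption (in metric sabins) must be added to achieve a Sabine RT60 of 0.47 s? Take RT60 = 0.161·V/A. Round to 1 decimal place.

A₁ = Σ Sᵢαᵢ = 699.3×0.85 + 380×0.04 + 2.7×0.24 + 380×0.01 = 614.053 sabins.
V = 3420 m³. Required absorption A₂ = 0.161 × 3420 / 0.47 = 1171.532 sabins.
Shortfall: 1171.532 − 614.053 = 557.5 sabins.

557.5 sabins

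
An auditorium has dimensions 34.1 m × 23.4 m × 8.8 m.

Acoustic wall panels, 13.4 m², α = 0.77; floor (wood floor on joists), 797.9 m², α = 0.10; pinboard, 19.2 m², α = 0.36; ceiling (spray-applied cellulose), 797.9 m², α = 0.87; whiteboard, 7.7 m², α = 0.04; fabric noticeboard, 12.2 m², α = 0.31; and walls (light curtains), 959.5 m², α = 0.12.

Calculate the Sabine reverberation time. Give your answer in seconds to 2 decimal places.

1.24 seconds

Total absorption A = 13.4*0.77 + 797.9*0.10 + 19.2*0.36 + 797.9*0.87 + 7.7*0.04 + 12.2*0.31 + 959.5*0.12
  = 10.318 + 79.790 + 6.912 + 694.173 + 0.308 + 3.782 + 115.140 = 910.423 m² sabins.
V = 34.1·23.4·8.8 = 7021.872 m³.
T = 0.161 V/A = 0.161·7021.872/910.423 = 1.24 s.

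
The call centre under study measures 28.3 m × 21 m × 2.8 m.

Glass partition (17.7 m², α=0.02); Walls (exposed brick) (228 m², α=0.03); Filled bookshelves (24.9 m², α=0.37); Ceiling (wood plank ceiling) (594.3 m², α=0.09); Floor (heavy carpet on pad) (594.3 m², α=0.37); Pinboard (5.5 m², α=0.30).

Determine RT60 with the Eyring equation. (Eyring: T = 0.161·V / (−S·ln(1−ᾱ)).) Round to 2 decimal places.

Total surface area S = 17.7 + 228 + 24.9 + 594.3 + 594.3 + 5.5 = 1464.7 m².
Σ(Sᵢαᵢ) = 17.7·0.02 + 228·0.03 + 24.9·0.37 + 594.3·0.09 + 594.3·0.37 + 5.5·0.30 = 291.435.
Mean coefficient ᾱ = A/S = 0.1990.
Eyring denominator: −S ln(1−ᾱ) = 325.009.
V = 28.3 × 21 × 2.8 = 1664.04 m³.
RT60 = 0.161 × 1664.04 / 325.009 = 0.82 s.

0.82 seconds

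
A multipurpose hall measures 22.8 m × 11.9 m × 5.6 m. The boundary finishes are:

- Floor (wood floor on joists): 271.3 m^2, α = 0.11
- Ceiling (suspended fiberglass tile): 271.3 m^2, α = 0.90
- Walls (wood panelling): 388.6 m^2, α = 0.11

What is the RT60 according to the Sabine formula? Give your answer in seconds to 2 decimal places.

0.77 s

Summing Sᵢαᵢ: 29.843 + 244.170 + 42.746 → A = 316.759 sabins.
V = 22.8·11.9·5.6 = 1519.392 m³.
RT60 = 0.161 · V / A = 0.161 × 1519.392 / 316.759 = 0.77 s.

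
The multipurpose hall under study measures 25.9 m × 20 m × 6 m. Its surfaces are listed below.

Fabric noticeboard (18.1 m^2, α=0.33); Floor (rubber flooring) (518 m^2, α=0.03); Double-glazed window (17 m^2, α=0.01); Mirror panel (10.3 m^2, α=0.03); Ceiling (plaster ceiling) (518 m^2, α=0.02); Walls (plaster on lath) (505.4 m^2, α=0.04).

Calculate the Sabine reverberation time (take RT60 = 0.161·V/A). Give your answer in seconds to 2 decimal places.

9.52 seconds

Equivalent absorption area: A = 18.1·0.33 + 518·0.03 + 17·0.01 + 10.3·0.03 + 518·0.02 + 505.4·0.04 = 52.568 m^2.
Volume V = 25.9 × 20 × 6 = 3108 m³.
T = 0.161 V/A = 0.161·3108/52.568 = 9.52 s.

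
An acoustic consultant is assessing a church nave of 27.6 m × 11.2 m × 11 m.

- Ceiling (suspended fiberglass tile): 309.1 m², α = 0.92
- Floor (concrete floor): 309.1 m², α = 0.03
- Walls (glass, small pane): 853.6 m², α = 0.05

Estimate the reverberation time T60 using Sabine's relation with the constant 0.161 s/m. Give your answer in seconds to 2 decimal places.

A = Σ Sᵢαᵢ = 309.1·0.92 + 309.1·0.03 + 853.6·0.05 = 336.325 sabins.
Room volume: 3400.32 m³.
T = 0.161 V/A = 0.161·3400.32/336.325 = 1.63 s.

1.63 s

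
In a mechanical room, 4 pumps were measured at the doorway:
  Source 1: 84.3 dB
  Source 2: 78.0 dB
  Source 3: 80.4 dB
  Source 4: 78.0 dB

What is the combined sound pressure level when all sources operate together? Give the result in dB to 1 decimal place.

Σ 10^(Lᵢ/10) = 5.05e+08.
Back to dB: 10·log₁₀ Σ = 87.0 dB.

87.0 dB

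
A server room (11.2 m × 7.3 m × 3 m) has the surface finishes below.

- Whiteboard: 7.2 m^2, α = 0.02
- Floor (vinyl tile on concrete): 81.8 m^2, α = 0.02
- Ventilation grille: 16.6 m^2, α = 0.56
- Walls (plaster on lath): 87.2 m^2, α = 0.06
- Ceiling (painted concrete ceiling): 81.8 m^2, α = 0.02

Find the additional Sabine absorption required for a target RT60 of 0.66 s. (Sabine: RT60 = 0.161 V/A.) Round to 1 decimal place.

41.9 sabins

Equivalent absorption area: A₁ = 7.2*0.02 + 81.8*0.02 + 16.6*0.56 + 87.2*0.06 + 81.8*0.02 = 17.944 m^2.
For T = 0.66 s, need A₂ = 0.161·V/T = 0.161·245.28/0.66 = 59.833 sabins.
Shortfall: 59.833 − 17.944 = 41.9 sabins.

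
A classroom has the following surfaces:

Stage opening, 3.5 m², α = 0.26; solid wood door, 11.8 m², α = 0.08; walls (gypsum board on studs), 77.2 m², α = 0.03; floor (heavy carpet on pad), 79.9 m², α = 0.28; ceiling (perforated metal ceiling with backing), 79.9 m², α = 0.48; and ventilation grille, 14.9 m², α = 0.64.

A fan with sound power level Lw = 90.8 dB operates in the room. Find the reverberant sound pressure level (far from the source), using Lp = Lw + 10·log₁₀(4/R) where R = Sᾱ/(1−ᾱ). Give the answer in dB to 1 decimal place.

A = 74.430 sabins; S = 267.2 m².
ᾱ = 74.430/267.2 = 0.2786; R = Sᾱ/(1−ᾱ) = 74.430/(1−0.2786) = 103.174 m².
Lp = Lw + 10 log₁₀(4/R) = 90.8 -14.12 = 76.7 dB.

76.7 dB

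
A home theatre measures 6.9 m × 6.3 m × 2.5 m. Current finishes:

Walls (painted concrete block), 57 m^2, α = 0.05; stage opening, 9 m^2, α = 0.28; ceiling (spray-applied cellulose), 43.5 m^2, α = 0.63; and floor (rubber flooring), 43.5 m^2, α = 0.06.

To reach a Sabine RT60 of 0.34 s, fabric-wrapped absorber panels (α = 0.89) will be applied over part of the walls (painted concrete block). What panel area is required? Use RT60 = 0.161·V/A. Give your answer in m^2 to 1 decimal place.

19.1

A₁ = Σ Sᵢαᵢ = 57*0.05 + 9*0.28 + 43.5*0.63 + 43.5*0.06 = 35.385 sabins.
V = 108.675 m³. Target absorption A₂ = 0.161 × 108.675 / 0.34 = 51.461 sabins.
Absorption to add: 51.461 − 35.385 = 16.076 sabins.
Each m^2 of panel replacing the walls (painted concrete block) adds (0.89 − 0.05) = 0.84 sabins.
Area = ΔA/Δα = 16.076/0.84 = 19.1 m^2.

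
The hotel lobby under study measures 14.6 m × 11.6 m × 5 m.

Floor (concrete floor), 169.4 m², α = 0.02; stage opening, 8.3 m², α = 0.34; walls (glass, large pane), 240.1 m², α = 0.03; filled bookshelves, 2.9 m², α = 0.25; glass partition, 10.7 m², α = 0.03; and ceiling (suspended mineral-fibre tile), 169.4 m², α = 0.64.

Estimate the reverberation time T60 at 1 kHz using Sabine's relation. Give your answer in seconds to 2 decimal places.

1.11 s

A = Σ Sᵢαᵢ = 169.4×0.02 + 8.3×0.34 + 240.1×0.03 + 2.9×0.25 + 10.7×0.03 + 169.4×0.64 = 122.875 sabins.
Room volume: 846.8 m³.
RT60 = 0.161 · V / A = 0.161 × 846.8 / 122.875 = 1.11 s.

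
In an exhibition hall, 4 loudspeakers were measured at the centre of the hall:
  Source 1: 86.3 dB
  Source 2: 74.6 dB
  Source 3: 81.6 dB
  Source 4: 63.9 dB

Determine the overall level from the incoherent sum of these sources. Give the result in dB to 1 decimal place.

Converting to relative power and adding: 10^(86.3/10) + 10^(74.6/10) + 10^(81.6/10) + 10^(63.9/10) = 6.024e+08.
Back to dB: 10·log₁₀ Σ = 87.8 dB.

87.8 dB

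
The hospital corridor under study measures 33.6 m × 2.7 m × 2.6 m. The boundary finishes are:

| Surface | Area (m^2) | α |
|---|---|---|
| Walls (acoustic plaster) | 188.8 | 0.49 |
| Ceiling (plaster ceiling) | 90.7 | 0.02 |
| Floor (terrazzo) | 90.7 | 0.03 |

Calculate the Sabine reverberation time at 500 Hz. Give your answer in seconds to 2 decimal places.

A = Σ Sᵢαᵢ = 188.8*0.49 + 90.7*0.02 + 90.7*0.03 = 97.047 sabins.
Room volume: 235.872 m³.
Sabine: RT60 = 0.161 × 235.872 / 97.047 = 0.39 s.

0.39 seconds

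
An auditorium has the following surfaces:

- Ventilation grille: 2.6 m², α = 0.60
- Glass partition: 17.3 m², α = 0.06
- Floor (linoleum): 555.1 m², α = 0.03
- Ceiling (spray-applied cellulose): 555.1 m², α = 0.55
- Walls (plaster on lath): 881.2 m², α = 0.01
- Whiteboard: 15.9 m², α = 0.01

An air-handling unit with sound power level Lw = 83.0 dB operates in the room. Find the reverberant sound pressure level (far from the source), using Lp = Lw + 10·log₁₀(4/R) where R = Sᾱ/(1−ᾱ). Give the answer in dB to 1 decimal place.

A = 333.527 sabins; S = 2027.2 m².
ᾱ = 333.527/2027.2 = 0.1645; R = Sᾱ/(1−ᾱ) = 333.527/(1−0.1645) = 399.194 m².
Lp = 83.0 + 10·log₁₀(4/399.194) = 83.0 + (-19.99) = 63.0 dB.

63.0 dB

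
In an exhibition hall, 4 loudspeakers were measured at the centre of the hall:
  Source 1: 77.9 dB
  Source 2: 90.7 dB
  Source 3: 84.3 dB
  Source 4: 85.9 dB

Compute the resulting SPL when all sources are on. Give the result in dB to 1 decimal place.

Sum in the linear (power) domain: Σ 10^(Lᵢ/10) = 10^(77.9/10) + 10^(90.7/10) + 10^(84.3/10) + 10^(85.9/10) = 1.895e+09.
Back to dB: 10·log₁₀ Σ = 92.8 dB.

92.8 dB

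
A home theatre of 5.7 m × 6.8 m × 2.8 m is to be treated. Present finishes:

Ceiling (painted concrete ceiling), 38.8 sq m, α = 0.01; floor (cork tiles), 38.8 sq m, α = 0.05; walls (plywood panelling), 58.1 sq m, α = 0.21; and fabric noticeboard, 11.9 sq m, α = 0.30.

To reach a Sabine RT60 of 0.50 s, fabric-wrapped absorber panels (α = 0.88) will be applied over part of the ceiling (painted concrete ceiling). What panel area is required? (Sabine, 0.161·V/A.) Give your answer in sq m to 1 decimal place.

Summing Sᵢαᵢ: 0.388 + 1.940 + 12.201 + 3.570 → A₁ = 18.099 sabins.
V = 108.528 m³. Target absorption A₂ = 0.161 × 108.528 / 0.50 = 34.946 sabins.
Absorption to add: 34.946 − 18.099 = 16.847 sabins.
Net gain per sq m: Δα = 0.88 − 0.01 = 0.87.
Panel area = 16.847 / 0.87 = 19.4 sq m.

19.4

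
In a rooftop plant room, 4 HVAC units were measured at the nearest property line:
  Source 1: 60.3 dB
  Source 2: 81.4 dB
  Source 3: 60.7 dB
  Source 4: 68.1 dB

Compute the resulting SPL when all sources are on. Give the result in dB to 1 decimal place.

81.7 dB

Σ 10^(Lᵢ/10) = 1.467e+08.
Combined level = 10 log₁₀(1.467e+08) = 81.7 dB.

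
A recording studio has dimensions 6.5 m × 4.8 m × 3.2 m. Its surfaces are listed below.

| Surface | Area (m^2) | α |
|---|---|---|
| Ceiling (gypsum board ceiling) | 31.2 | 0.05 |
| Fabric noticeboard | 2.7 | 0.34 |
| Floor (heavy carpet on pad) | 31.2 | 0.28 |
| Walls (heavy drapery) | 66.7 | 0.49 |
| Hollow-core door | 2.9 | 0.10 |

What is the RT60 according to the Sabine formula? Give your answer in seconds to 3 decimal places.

Total absorption A = 31.2·0.05 + 2.7·0.34 + 31.2·0.28 + 66.7·0.49 + 2.9·0.10
  = 1.560 + 0.918 + 8.736 + 32.683 + 0.290 = 44.187 m^2 sabins.
V = 6.5·4.8·3.2 = 99.84 m³.
T = 0.161 V/A = 0.161·99.84/44.187 = 0.364 s.

0.364 seconds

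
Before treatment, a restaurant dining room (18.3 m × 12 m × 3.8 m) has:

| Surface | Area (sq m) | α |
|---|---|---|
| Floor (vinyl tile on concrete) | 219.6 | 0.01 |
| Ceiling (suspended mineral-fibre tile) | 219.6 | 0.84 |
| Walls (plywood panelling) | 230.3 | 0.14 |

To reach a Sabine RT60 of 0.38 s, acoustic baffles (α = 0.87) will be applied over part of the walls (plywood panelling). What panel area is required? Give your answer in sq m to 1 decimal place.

Total absorption A₁ = 219.6×0.01 + 219.6×0.84 + 230.3×0.14
  = 2.196 + 184.464 + 32.242 = 218.902 sq m sabins.
Required A₂ = 0.161·834.48/0.38 = 353.556 sabins.
ΔA needed = 353.556 − 218.902 = 134.654 sabins.
Each sq m of panel replacing the walls (plywood panelling) adds (0.87 − 0.14) = 0.73 sabins.
Panel area = 134.654 / 0.73 = 184.5 sq m.

184.5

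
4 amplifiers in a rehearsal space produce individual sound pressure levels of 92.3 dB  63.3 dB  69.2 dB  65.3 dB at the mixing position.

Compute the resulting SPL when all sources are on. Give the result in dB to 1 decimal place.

92.3 dB

Converting to relative power and adding: 10^(92.3/10) + 10^(63.3/10) + 10^(69.2/10) + 10^(65.3/10) = 1.712e+09.
L_total = 10·log₁₀(1.712e+09) = 92.3 dB.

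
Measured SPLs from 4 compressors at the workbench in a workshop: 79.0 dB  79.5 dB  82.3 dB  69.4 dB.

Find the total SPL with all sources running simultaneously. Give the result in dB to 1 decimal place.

85.4 dB

Sum in the linear (power) domain: Σ 10^(Lᵢ/10) = 10^(79.0/10) + 10^(79.5/10) + 10^(82.3/10) + 10^(69.4/10) = 3.471e+08.
L_total = 10·log₁₀(3.471e+08) = 85.4 dB.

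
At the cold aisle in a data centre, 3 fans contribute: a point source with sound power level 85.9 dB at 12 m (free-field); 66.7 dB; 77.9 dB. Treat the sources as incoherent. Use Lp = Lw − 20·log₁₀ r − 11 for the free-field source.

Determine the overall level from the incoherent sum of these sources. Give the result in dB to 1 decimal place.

78.2 dB

Source at 12 m: Lp = 85.9 − 20·log₁₀(12) − 11 = 53.3 dB.
Σ 10^(Lᵢ/10) = 6.655e+07.
Back to dB: 10·log₁₀ Σ = 78.2 dB.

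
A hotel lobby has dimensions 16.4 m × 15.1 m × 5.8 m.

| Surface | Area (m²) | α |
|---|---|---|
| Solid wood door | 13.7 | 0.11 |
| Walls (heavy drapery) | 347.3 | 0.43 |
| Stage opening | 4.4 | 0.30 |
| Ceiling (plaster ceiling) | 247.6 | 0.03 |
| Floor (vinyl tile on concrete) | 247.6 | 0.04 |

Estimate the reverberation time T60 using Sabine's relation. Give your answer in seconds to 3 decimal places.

Equivalent absorption area: A = 13.7×0.11 + 347.3×0.43 + 4.4×0.30 + 247.6×0.03 + 247.6×0.04 = 169.498 m².
Room volume: 1436.312 m³.
Sabine: RT60 = 0.161 × 1436.312 / 169.498 = 1.364 s.

1.364 seconds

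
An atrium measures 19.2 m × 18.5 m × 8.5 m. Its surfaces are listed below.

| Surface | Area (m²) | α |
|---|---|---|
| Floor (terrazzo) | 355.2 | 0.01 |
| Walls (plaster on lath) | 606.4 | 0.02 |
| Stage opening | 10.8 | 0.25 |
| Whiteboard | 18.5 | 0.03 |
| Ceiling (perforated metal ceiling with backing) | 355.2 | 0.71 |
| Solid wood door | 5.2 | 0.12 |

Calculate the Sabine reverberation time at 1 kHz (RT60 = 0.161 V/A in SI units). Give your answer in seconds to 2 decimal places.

1.79 s

Total absorption A = 355.2*0.01 + 606.4*0.02 + 10.8*0.25 + 18.5*0.03 + 355.2*0.71 + 5.2*0.12
  = 3.552 + 12.128 + 2.700 + 0.555 + 252.192 + 0.624 = 271.751 m² sabins.
Room volume: 3019.2 m³.
T = 0.161 V/A = 0.161·3019.2/271.751 = 1.79 s.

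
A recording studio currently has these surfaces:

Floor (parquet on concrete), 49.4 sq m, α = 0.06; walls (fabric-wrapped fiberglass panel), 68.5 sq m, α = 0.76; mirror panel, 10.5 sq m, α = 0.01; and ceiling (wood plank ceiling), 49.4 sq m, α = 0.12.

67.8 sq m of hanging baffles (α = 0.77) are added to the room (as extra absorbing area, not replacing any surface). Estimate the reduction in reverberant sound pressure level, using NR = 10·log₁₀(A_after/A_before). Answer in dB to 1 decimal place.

Summing Sᵢαᵢ: 2.964 + 52.060 + 0.105 + 5.928 → A_before = 61.057 sabins.
Treatment contributes 67.8·0.77 = 52.206 sabins.
New total A_after = 113.263 sabins.
NR = 10·log₁₀(113.263/61.057) = 2.7 dB.

2.7 dB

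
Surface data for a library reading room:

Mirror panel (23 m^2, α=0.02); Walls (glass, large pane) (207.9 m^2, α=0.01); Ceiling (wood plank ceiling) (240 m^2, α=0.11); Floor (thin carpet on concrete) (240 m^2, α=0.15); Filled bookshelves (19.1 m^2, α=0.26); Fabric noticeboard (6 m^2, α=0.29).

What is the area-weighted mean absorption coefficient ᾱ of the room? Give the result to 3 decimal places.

0.097

Total surface area S = 736.0 m^2.
Σ(Sᵢαᵢ) = 23·0.02 + 207.9·0.01 + 240·0.11 + 240·0.15 + 19.1·0.26 + 6·0.29 = 71.645.
ᾱ = 71.645 / 736.0 = 0.097.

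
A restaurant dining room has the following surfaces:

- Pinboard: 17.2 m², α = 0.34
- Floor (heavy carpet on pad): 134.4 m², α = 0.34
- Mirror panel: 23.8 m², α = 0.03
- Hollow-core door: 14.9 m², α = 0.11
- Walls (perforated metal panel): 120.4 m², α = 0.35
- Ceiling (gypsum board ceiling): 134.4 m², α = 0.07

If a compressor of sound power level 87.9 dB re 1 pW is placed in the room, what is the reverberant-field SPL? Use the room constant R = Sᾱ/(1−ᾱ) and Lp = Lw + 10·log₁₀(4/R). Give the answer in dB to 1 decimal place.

72.5 dB

A = 105.445 sabins; S = 445.1 m².
ᾱ = 105.445/445.1 = 0.2369; R = Sᾱ/(1−ᾱ) = 105.445/(1−0.2369) = 138.180 m².
Lp = 87.9 + 10·log₁₀(4/138.180) = 87.9 + (-15.38) = 72.5 dB.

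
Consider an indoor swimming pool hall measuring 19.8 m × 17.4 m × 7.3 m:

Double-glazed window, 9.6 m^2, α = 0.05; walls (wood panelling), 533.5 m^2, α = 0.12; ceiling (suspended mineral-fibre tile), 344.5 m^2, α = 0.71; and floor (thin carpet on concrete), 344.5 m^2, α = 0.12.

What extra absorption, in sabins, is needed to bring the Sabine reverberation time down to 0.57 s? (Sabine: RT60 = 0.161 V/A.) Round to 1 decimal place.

Summing Sᵢαᵢ: 0.480 + 64.020 + 244.595 + 41.340 → A₁ = 350.435 sabins.
V = 2514.996 m³. Required absorption A₂ = 0.161 × 2514.996 / 0.57 = 710.376 sabins.
Additional absorption ΔA = 710.376 − 350.435 = 359.9 sabins.

359.9 sabins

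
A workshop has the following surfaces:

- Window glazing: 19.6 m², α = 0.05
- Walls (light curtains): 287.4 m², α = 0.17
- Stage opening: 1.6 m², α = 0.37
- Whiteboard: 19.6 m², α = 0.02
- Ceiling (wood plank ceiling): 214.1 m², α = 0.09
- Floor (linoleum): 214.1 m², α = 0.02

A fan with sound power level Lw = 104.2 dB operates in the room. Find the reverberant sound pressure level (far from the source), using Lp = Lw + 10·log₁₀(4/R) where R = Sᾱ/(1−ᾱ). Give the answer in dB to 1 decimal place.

Σ(Sᵢαᵢ) = 19.6·0.05 + 287.4·0.17 + 1.6·0.37 + 19.6·0.02 + 214.1·0.09 + 214.1·0.02 = 74.373; total area S = 756.4 m².
ᾱ = 74.373/756.4 = 0.0983; R = Sᾱ/(1−ᾱ) = 74.373/(1−0.0983) = 82.481 m².
Lp = Lw + 10 log₁₀(4/R) = 104.2 -13.14 = 91.1 dB.

91.1 dB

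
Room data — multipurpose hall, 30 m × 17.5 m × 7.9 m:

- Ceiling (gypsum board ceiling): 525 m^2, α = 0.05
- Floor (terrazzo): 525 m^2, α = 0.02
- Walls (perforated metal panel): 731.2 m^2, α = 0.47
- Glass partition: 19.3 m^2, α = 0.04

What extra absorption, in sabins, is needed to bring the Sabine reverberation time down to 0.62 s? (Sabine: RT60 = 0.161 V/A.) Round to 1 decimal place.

Equivalent absorption area: A₁ = 525·0.05 + 525·0.02 + 731.2·0.47 + 19.3·0.04 = 381.186 m^2.
For T = 0.62 s, need A₂ = 0.161·V/T = 0.161·4147.5/0.62 = 1077.012 sabins.
ΔA = A₂ − A₁ = 1077.012 − 381.186 = 695.8 sabins.

695.8 sabins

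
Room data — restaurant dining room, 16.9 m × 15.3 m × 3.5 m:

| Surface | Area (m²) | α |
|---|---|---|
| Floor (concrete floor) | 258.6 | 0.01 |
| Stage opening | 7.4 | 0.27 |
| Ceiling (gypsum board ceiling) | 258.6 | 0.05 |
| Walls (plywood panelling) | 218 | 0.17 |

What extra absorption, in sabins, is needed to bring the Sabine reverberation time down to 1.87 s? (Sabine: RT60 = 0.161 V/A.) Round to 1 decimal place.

Summing Sᵢαᵢ: 2.586 + 1.998 + 12.930 + 37.060 → A₁ = 54.574 sabins.
For T = 1.87 s, need A₂ = 0.161·V/T = 0.161·904.995/1.87 = 77.917 sabins.
Shortfall: 77.917 − 54.574 = 23.3 sabins.

23.3 sabins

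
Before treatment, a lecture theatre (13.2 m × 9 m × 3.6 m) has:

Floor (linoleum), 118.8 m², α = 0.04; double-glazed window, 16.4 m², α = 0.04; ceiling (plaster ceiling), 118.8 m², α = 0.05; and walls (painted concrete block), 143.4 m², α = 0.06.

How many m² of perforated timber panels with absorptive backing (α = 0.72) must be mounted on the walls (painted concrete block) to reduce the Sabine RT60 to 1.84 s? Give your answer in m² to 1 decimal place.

26.5

Equivalent absorption area: A₁ = 118.8×0.04 + 16.4×0.04 + 118.8×0.05 + 143.4×0.06 = 19.952 m².
Required A₂ = 0.161·427.68/1.84 = 37.422 sabins.
Absorption to add: 37.422 − 19.952 = 17.470 sabins.
Net gain per m²: Δα = 0.72 − 0.06 = 0.66.
Panel area = 17.470 / 0.66 = 26.5 m².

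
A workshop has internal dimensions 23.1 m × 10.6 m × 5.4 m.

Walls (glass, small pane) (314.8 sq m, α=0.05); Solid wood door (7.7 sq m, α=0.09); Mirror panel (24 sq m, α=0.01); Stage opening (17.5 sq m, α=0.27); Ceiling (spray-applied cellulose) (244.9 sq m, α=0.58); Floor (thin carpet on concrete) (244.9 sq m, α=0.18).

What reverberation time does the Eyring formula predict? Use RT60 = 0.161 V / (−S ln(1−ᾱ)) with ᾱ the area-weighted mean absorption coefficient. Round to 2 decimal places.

S = Σ Sᵢ = 853.8 sq m.
Σ(Sᵢαᵢ) = 314.8·0.05 + 7.7·0.09 + 24·0.01 + 17.5·0.27 + 244.9·0.58 + 244.9·0.18 = 207.522.
Mean coefficient ᾱ = A/S = 0.2431.
−S·ln(1−ᾱ) = −853.8 × ln(1 − 0.2431) = 237.804.
V = 23.1 × 10.6 × 5.4 = 1322.244 m³.
RT60 = 0.161 × 1322.244 / 237.804 = 0.90 s.

0.90 s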